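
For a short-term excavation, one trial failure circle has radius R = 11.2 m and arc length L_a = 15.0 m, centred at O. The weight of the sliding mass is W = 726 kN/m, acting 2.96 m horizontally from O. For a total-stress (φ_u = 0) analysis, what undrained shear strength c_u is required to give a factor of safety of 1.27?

FS = c_u·L_a·R / (W·d), so c_u = FS·W·d / (L_a·R).
c_u = 1.27·726·2.96 / (15.00·11.2) = 2729.2 / 168.00 = 16.25 kPa

c_u = 16.2 kPa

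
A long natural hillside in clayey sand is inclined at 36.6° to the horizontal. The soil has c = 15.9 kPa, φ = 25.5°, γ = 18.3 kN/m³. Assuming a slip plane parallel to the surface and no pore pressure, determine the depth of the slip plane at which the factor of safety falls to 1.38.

Setting FS = 1.38 in FS = [c + γz cos²β tanφ] / [γz sinβ cosβ] and solving for z:
z = c / [γ cosβ (FS·sinβ − cosβ·tanφ)]
  = 15.9 / [18.3·cos36.6°·(1.38·sin36.6° − cos36.6°·tan25.5°)]
  = 15.9 / [18.3·0.8028·(1.38·0.5962 − 0.8028·0.4770)]
  = 15.9 / 6.4623 = 2.460 m

z = 2.46 m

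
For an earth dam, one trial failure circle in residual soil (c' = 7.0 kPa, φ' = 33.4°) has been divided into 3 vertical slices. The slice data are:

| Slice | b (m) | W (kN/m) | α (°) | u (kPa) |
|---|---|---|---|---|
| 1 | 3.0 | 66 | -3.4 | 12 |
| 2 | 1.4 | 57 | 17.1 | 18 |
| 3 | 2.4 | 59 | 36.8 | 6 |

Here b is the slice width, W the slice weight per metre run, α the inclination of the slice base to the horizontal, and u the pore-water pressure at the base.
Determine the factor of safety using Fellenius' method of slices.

FS = 2.28

Ordinary method of slices: FS = Σ[c'·Δl_i + (W_i cosα_i − u_i·Δl_i)·tanφ'] / Σ W_i sinα_i, with Δl_i = b_i / cosα_i.
Slice 1: Δl = 3.0/cos(-3.4°) = 3.005 m; N'_1 = 66·cos(-3.4°) − 12·3.005 = 29.8; c'Δl = 21.04; W sinα = -3.9
Slice 2: Δl = 1.4/cos17.1° = 1.465 m; N'_2 = 57·cos17.1° − 18·1.465 = 28.1; c'Δl = 10.25; W sinα = 16.8
Slice 3: Δl = 2.4/cos36.8° = 2.997 m; N'_3 = 59·cos36.8° − 6·2.997 = 29.3; c'Δl = 20.98; W sinα = 35.3
Σc'Δl = 52.3 kN/m; ΣN' = 87.2 kN/m; ΣW sinα = 48.2 kN/m
Resisting = 52.3 + 87.2·tan33.4° = 52.3 + 57.5 = 109.8 kN/m
FS = 109.8 / 48.2 = 2.278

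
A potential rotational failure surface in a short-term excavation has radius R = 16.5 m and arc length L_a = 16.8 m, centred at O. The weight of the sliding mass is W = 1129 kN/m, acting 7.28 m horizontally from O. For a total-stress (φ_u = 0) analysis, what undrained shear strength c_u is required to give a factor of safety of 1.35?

c_u = 40.0 kPa

FS = c_u·L_a·R / (W·d), so c_u = FS·W·d / (L_a·R).
c_u = 1.35·1129·7.28 / (16.80·16.5) = 11095.8 / 277.20 = 40.03 kPa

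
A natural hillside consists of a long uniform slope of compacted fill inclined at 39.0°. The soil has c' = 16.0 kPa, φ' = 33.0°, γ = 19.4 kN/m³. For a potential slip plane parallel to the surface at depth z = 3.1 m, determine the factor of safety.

For an infinite slope with a slip plane parallel to the surface (no pore pressure): FS = [c' + γz cos²β tanφ'] / [γz sinβ cosβ].
γz = 19.4·3.1 = 60.14 kN/m²
Numerator = 16.0 + 60.14·cos²39.0°·tan33.0° = 16.0 + 60.14·0.6040·0.6494 = 39.588 kPa
Denominator = 60.14·sin39.0°·cos39.0° = 60.14·0.6293·0.7771 = 29.413 kPa
FS = 39.588 / 29.413 = 1.346

FS = 1.35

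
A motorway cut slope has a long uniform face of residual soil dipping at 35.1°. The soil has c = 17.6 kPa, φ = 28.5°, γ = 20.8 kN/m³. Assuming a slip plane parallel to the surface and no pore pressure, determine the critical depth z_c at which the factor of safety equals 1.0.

z_c = 7.91 m

Setting FS = 1.00 in FS = [c + γz cos²β tanφ] / [γz sinβ cosβ] and solving for z:
z = c / [γ cosβ (FS·sinβ − cosβ·tanφ)]
  = 17.6 / [20.8·cos35.1°·(1.00·sin35.1° − cos35.1°·tan28.5°)]
  = 17.6 / [20.8·0.8181·(1.00·0.5750 − 0.8181·0.5430)]
  = 17.6 / 2.2257 = 7.908 m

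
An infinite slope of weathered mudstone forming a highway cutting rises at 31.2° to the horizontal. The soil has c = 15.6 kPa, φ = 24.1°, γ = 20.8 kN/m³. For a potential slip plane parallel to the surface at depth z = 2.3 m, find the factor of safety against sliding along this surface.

For an infinite slope with a slip plane parallel to the surface (no pore pressure): FS = [c + γz cos²β tanφ] / [γz sinβ cosβ].
γz = 20.8·2.3 = 47.84 kN/m²
Numerator = 15.6 + 47.84·cos²31.2°·tan24.1° = 15.6 + 47.84·0.7316·0.4473 = 31.257 kPa
Denominator = 47.84·sin31.2°·cos31.2° = 47.84·0.5180·0.8554 = 21.198 kPa
FS = 31.257 / 21.198 = 1.475

FS = 1.47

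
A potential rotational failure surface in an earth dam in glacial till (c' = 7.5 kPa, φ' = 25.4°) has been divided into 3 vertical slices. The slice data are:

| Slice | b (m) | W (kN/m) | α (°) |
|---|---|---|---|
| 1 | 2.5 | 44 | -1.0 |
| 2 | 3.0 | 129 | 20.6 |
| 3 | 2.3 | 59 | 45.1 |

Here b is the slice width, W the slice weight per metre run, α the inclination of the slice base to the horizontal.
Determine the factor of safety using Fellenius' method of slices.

FS = 1.91

Ordinary method of slices: FS = Σ[c'·Δl_i + (W_i cosα_i)·tanφ'] / Σ W_i sinα_i, with Δl_i = b_i / cosα_i.
Slice 1: Δl = 2.5/cos(-1.0°) = 2.500 m; N'_1 = 44·cos(-1.0°) = 44.0; c'Δl = 18.75; W sinα = -0.8
Slice 2: Δl = 3.0/cos20.6° = 3.205 m; N'_2 = 129·cos20.6° = 120.8; c'Δl = 24.04; W sinα = 45.4
Slice 3: Δl = 2.3/cos45.1° = 3.258 m; N'_3 = 59·cos45.1° = 41.6; c'Δl = 24.44; W sinα = 41.8
Σc'Δl = 67.2 kN/m; ΣN' = 206.4 kN/m; ΣW sinα = 86.4 kN/m
Resisting = 67.2 + 206.4·tan25.4° = 67.2 + 98.0 = 165.2 kN/m
FS = 165.2 / 86.4 = 1.912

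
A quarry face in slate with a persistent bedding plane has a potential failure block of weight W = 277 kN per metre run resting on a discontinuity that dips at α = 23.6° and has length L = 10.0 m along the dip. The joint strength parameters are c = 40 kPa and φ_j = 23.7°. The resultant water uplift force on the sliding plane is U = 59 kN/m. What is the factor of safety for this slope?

Resolving the block weight along and normal to the plane and applying the Mohr–Coulomb strength on the joint:
N' = W cosα − U = 277·cos23.6° − 59 = 194.8 kN/m
Driving force T = W sinα = 277·sin23.6° = 110.9 kN/m
Resisting force R = c·L + N'·tanφ_j = 40·10.0 + 194.8·tan23.7° = 400.0 + 85.5 = 485.5 kN/m
FS = R / T = 485.5 / 110.9 = 4.378

FS = 4.38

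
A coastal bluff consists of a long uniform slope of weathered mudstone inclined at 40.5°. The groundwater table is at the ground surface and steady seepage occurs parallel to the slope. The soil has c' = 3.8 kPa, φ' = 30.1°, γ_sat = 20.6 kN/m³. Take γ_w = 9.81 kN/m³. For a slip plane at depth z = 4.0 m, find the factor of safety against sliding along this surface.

FS = 0.45

With seepage parallel to the slope and the water table at the surface, the effective normal stress on the slip plane uses the buoyant unit weight γ' = γ_sat − γ_w while the driving shear stress uses γ_sat:
FS = [c' + γ' z cos²β tanφ'] / [γ_sat z sinβ cosβ]
γ' = 20.6 − 9.81 = 10.79 kN/m³
Numerator = 3.8 + 10.79·4.0·cos²40.5°·tan30.1° = 3.8 + 10.79·4.0·0.5782·0.5797 = 18.266 kPa
Denominator = 20.6·4.0·sin40.5°·cos40.5° = 20.6·4.0·0.6494·0.7604 = 40.693 kPa
FS = 18.266 / 40.693 = 0.449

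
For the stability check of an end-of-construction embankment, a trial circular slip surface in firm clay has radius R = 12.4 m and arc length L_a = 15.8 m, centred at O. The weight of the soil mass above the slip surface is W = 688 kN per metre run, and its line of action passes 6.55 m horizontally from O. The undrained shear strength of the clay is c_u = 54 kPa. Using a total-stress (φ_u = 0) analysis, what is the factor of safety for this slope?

Taking moments about the centre O, the resisting moment is provided by the undrained shear strength acting along the arc:
M_R = c_u·L_a·R = 54·15.80·12.4 = 10579.7 kN·m/m
M_D = W·d = 688·6.55 = 4506.4 kN·m/m
FS = M_R / M_D = 10579.7 / 4506.4 = 2.348

FS = 2.35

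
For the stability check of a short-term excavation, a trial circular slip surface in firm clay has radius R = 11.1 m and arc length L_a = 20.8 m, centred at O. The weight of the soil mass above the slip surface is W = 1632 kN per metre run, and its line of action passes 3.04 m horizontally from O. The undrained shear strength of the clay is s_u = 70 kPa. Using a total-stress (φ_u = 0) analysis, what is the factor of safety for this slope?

FS = 3.26

Taking moments about the centre O, the resisting moment is provided by the undrained shear strength acting along the arc:
M_R = s_u·L_a·R = 70·20.80·11.1 = 16161.6 kN·m/m
M_D = W·d = 1632·3.04 = 4961.3 kN·m/m
FS = M_R / M_D = 16161.6 / 4961.3 = 3.258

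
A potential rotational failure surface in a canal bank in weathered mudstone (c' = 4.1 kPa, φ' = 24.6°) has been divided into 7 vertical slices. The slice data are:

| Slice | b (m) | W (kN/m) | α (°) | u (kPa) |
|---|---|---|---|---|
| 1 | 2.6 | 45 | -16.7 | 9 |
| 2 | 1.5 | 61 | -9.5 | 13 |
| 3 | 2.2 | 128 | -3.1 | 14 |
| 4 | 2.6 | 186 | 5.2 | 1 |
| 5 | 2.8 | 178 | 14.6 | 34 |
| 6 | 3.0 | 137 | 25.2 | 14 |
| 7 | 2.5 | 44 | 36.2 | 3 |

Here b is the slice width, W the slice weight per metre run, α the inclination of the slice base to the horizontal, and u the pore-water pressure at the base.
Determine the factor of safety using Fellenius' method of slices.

FS = 2.68

Ordinary method of slices: FS = Σ[c'·Δl_i + (W_i cosα_i − u_i·Δl_i)·tanφ'] / Σ W_i sinα_i, with Δl_i = b_i / cosα_i.
Slice 1: Δl = 2.6/cos(-16.7°) = 2.714 m; N'_1 = 45·cos(-16.7°) − 9·2.714 = 18.7; c'Δl = 11.13; W sinα = -12.9
Slice 2: Δl = 1.5/cos(-9.5°) = 1.521 m; N'_2 = 61·cos(-9.5°) − 13·1.521 = 40.4; c'Δl = 6.24; W sinα = -10.1
Slice 3: Δl = 2.2/cos(-3.1°) = 2.203 m; N'_3 = 128·cos(-3.1°) − 14·2.203 = 97.0; c'Δl = 9.03; W sinα = -6.9
Slice 4: Δl = 2.6/cos5.2° = 2.611 m; N'_4 = 186·cos5.2° − 1·2.611 = 182.6; c'Δl = 10.70; W sinα = 16.9
Slice 5: Δl = 2.8/cos14.6° = 2.893 m; N'_5 = 178·cos14.6° − 34·2.893 = 73.9; c'Δl = 11.86; W sinα = 44.9
Slice 6: Δl = 3.0/cos25.2° = 3.316 m; N'_6 = 137·cos25.2° − 14·3.316 = 77.5; c'Δl = 13.59; W sinα = 58.3
Slice 7: Δl = 2.5/cos36.2° = 3.098 m; N'_7 = 44·cos36.2° − 3·3.098 = 26.2; c'Δl = 12.70; W sinα = 26.0
Σc'Δl = 75.3 kN/m; ΣN' = 516.3 kN/m; ΣW sinα = 116.1 kN/m
Resisting = 75.3 + 516.3·tan24.6° = 75.3 + 236.4 = 311.6 kN/m
FS = 311.6 / 116.1 = 2.684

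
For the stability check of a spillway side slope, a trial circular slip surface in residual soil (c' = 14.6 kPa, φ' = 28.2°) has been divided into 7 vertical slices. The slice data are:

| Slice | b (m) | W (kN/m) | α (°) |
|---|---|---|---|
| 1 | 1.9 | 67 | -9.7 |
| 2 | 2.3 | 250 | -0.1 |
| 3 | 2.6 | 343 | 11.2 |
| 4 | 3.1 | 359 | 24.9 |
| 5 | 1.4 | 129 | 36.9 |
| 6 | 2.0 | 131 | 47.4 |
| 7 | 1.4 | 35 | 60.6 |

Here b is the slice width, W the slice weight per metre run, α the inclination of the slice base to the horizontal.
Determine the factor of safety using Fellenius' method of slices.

FS = 2.19

Ordinary method of slices: FS = Σ[c'·Δl_i + (W_i cosα_i)·tanφ'] / Σ W_i sinα_i, with Δl_i = b_i / cosα_i.
Slice 1: Δl = 1.9/cos(-9.7°) = 1.928 m; N'_1 = 67·cos(-9.7°) = 66.0; c'Δl = 28.14; W sinα = -11.3
Slice 2: Δl = 2.3/cos(-0.1°) = 2.300 m; N'_2 = 250·cos(-0.1°) = 250.0; c'Δl = 33.58; W sinα = -0.4
Slice 3: Δl = 2.6/cos11.2° = 2.650 m; N'_3 = 343·cos11.2° = 336.5; c'Δl = 38.70; W sinα = 66.6
Slice 4: Δl = 3.1/cos24.9° = 3.418 m; N'_4 = 359·cos24.9° = 325.6; c'Δl = 49.90; W sinα = 151.2
Slice 5: Δl = 1.4/cos36.9° = 1.751 m; N'_5 = 129·cos36.9° = 103.2; c'Δl = 25.56; W sinα = 77.5
Slice 6: Δl = 2.0/cos47.4° = 2.955 m; N'_6 = 131·cos47.4° = 88.7; c'Δl = 43.14; W sinα = 96.4
Slice 7: Δl = 1.4/cos60.6° = 2.852 m; N'_7 = 35·cos60.6° = 17.2; c'Δl = 41.64; W sinα = 30.5
Σc'Δl = 260.7 kN/m; ΣN' = 1187.1 kN/m; ΣW sinα = 410.4 kN/m
Resisting = 260.7 + 1187.1·tan28.2° = 260.7 + 636.5 = 897.2 kN/m
FS = 897.2 / 410.4 = 2.186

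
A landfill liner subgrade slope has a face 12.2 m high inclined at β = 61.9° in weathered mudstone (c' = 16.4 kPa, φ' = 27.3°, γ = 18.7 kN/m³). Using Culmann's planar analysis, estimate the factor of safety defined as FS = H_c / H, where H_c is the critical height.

FS = 1.27

H_c = (4c'/γ) · sinβ cosφ' / [1 − cos(β − φ')]
    = (4·16.4/18.7) · sin61.9°·cos27.3° / [1 − cos34.6°]
    = 3.508 · 0.7839 / 0.1769 = 15.55 m
FS = H_c / H = 15.55 / 12.2 = 1.274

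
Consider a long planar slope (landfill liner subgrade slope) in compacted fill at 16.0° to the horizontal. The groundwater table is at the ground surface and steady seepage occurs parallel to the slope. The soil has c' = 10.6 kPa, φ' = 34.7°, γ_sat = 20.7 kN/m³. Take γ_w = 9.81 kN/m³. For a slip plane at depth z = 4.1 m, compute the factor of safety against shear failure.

FS = 1.74

With seepage parallel to the slope and the water table at the surface, the effective normal stress on the slip plane uses the buoyant unit weight γ' = γ_sat − γ_w while the driving shear stress uses γ_sat:
FS = [c' + γ' z cos²β tanφ'] / [γ_sat z sinβ cosβ]
γ' = 20.7 − 9.81 = 10.89 kN/m³
Numerator = 10.6 + 10.89·4.1·cos²16.0°·tan34.7° = 10.6 + 10.89·4.1·0.9240·0.6924 = 39.168 kPa
Denominator = 20.7·4.1·sin16.0°·cos16.0° = 20.7·4.1·0.2756·0.9613 = 22.487 kPa
FS = 39.168 / 22.487 = 1.742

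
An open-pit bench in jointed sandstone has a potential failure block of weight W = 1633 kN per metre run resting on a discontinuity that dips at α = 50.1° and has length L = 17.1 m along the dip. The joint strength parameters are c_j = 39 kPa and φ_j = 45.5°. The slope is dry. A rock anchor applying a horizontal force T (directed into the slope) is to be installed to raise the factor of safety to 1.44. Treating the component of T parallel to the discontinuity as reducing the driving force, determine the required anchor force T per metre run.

Resolving forces along and normal to the sliding plane, with the horizontal anchor force T adding T·sinα to the effective normal force and T·cosα acting up the plane against the driving force:
FS = [c_jL + (W cosα + T sinα) tanφ_j] / [W sinα − T cosα]
Without the anchor: N' = 1047.5 kN/m, driving T_d = 1252.8 kN/m, resisting R = 39·17.1 + 1047.5·tan45.5° = 1732.8 kN/m, FS = 1.38.
Setting FS = 1.44 and solving for T:
1.44·(1252.8 − T cos50.1°) = 1732.8 + T sin50.1°·tan45.5°
T·(sin50.1°·tan45.5° + 1.44·cos50.1°) = 1.44·1252.8 − 1732.8
T·(0.7672·1.0176 + 1.44·0.6414) = 1804.0 − 1732.8 = 71.2
T·1.7044 = 71.2
T = 41.8 kN/m

T = 42 kN/m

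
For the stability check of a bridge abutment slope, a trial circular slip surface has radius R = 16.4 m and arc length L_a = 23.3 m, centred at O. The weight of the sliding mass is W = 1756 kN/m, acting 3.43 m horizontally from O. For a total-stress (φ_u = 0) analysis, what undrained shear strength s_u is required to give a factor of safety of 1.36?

s_u = 21.4 kPa

FS = s_u·L_a·R / (W·d), so s_u = FS·W·d / (L_a·R).
s_u = 1.36·1756·3.43 / (23.30·16.4) = 8191.4 / 382.12 = 21.44 kPa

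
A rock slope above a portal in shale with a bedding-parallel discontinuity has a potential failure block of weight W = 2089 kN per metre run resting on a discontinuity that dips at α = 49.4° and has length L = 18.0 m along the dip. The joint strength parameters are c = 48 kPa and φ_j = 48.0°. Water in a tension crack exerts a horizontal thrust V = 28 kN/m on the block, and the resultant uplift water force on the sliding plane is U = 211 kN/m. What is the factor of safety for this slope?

Resolving the block weight along and normal to the plane and applying the Mohr–Coulomb strength on the joint:
N' = W cosα − U − V sinα = 2089·cos49.4° − 211 − 28·sin49.4° = 1127.2 kN/m
Driving force T = W sinα + V cosα = 2089·sin49.4° + 28·cos49.4° = 1604.3 kN/m
Resisting force R = c·L + N'·tanφ_j = 48·18.0 + 1127.2·tan48.0° = 864.0 + 1251.9 = 2115.9 kN/m
FS = R / T = 2115.9 / 1604.3 = 1.319

FS = 1.32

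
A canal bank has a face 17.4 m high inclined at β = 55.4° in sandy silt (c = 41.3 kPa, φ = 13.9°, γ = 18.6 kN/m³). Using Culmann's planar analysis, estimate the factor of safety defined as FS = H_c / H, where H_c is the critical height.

FS = 1.62

H_c = (4c/γ) · sinβ cosφ / [1 − cos(β − φ)]
    = (4·41.3/18.6) · sin55.4°·cos13.9° / [1 − cos41.5°]
    = 8.882 · 0.7990 / 0.2510 = 28.27 m
FS = H_c / H = 28.27 / 17.4 = 1.625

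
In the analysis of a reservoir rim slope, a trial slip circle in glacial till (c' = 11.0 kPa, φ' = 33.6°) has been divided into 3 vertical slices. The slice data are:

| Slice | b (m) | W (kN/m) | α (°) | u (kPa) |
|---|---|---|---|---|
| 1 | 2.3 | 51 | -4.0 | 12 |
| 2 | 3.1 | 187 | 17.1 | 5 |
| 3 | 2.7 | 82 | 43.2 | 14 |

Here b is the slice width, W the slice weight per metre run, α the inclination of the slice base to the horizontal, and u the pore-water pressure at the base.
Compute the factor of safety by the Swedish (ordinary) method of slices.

Ordinary method of slices: FS = Σ[c'·Δl_i + (W_i cosα_i − u_i·Δl_i)·tanφ'] / Σ W_i sinα_i, with Δl_i = b_i / cosα_i.
Slice 1: Δl = 2.3/cos(-4.0°) = 2.306 m; N'_1 = 51·cos(-4.0°) − 12·2.306 = 23.2; c'Δl = 25.36; W sinα = -3.6
Slice 2: Δl = 3.1/cos17.1° = 3.243 m; N'_2 = 187·cos17.1° − 5·3.243 = 162.5; c'Δl = 35.68; W sinα = 55.0
Slice 3: Δl = 2.7/cos43.2° = 3.704 m; N'_3 = 82·cos43.2° − 14·3.704 = 7.9; c'Δl = 40.74; W sinα = 56.1
Σc'Δl = 101.8 kN/m; ΣN' = 193.6 kN/m; ΣW sinα = 107.6 kN/m
Resisting = 101.8 + 193.6·tan33.6° = 101.8 + 128.7 = 230.4 kN/m
FS = 230.4 / 107.6 = 2.142

FS = 2.14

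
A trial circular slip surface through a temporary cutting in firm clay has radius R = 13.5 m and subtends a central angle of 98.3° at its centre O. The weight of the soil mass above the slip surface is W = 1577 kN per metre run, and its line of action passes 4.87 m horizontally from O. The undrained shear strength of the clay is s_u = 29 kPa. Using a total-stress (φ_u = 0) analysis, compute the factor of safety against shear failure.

Taking moments about the centre O, the resisting moment is provided by the undrained shear strength acting along the arc:
Arc length L_a = R·θ = 13.5·(98.3°·π/180) = 13.5·1.7157 = 23.16 m
M_R = s_u·L_a·R = 29·23.16·13.5 = 9067.7 kN·m/m
M_D = W·d = 1577·4.87 = 7680.0 kN·m/m
FS = M_R / M_D = 9067.7 / 7680.0 = 1.181

FS = 1.18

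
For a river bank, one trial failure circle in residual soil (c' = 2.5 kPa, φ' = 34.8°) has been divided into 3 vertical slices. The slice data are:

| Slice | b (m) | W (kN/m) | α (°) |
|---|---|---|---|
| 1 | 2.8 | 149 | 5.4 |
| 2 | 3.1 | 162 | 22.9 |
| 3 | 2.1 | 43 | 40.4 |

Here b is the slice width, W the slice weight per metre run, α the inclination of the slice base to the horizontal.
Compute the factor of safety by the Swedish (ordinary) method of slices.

Ordinary method of slices: FS = Σ[c'·Δl_i + (W_i cosα_i)·tanφ'] / Σ W_i sinα_i, with Δl_i = b_i / cosα_i.
Slice 1: Δl = 2.8/cos5.4° = 2.812 m; N'_1 = 149·cos5.4° = 148.3; c'Δl = 7.03; W sinα = 14.0
Slice 2: Δl = 3.1/cos22.9° = 3.365 m; N'_2 = 162·cos22.9° = 149.2; c'Δl = 8.41; W sinα = 63.0
Slice 3: Δl = 2.1/cos40.4° = 2.758 m; N'_3 = 43·cos40.4° = 32.7; c'Δl = 6.89; W sinα = 27.9
Σc'Δl = 22.3 kN/m; ΣN' = 330.3 kN/m; ΣW sinα = 104.9 kN/m
Resisting = 22.3 + 330.3·tan34.8° = 22.3 + 229.6 = 251.9 kN/m
FS = 251.9 / 104.9 = 2.401

FS = 2.40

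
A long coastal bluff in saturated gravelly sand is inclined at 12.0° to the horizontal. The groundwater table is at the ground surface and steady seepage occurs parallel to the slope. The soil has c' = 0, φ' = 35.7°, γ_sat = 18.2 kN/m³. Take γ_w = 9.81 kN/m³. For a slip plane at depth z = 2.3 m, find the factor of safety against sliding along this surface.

With seepage parallel to the slope and the water table at the surface, the effective normal stress on the slip plane uses the buoyant unit weight γ' = γ_sat − γ_w while the driving shear stress uses γ_sat:
FS = [c' + γ' z cos²β tanφ'] / [γ_sat z sinβ cosβ]
(For c' = 0 this reduces to FS = (γ'/γ_sat)·tanφ'/tanβ.)
γ' = 18.2 − 9.81 = 8.39 kN/m³
Numerator = 0.0 + 8.39·2.3·cos²12.0°·tan35.7° = 0.0 + 8.39·2.3·0.9568·0.7186 = 13.267 kPa
Denominator = 18.2·2.3·sin12.0°·cos12.0° = 18.2·2.3·0.2079·0.9781 = 8.513 kPa
FS = 13.267 / 8.513 = 1.558

FS = 1.56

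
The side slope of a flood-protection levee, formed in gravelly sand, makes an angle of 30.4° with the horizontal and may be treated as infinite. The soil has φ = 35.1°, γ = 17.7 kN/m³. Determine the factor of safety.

FS = 1.20

For a dry cohesionless infinite slope the factor of safety is FS = tanφ / tanβ.
FS = tan35.1° / tan30.4° = 0.7028 / 0.5867 = 1.198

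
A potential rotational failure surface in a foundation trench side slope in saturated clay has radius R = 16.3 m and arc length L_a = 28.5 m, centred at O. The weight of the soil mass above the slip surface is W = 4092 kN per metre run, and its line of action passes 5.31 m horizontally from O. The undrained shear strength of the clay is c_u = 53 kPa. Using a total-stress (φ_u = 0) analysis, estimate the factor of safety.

Taking moments about the centre O, the resisting moment is provided by the undrained shear strength acting along the arc:
M_R = c_u·L_a·R = 53·28.50·16.3 = 24621.2 kN·m/m
M_D = W·d = 4092·5.31 = 21728.5 kN·m/m
FS = M_R / M_D = 24621.2 / 21728.5 = 1.133

FS = 1.13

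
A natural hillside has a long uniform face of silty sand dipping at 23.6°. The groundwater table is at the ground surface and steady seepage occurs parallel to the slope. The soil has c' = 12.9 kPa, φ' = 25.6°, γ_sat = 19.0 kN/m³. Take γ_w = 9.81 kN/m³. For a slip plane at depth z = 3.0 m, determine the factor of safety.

With seepage parallel to the slope and the water table at the surface, the effective normal stress on the slip plane uses the buoyant unit weight γ' = γ_sat − γ_w while the driving shear stress uses γ_sat:
FS = [c' + γ' z cos²β tanφ'] / [γ_sat z sinβ cosβ]
γ' = 19.0 − 9.81 = 9.19 kN/m³
Numerator = 12.9 + 9.19·3.0·cos²23.6°·tan25.6° = 12.9 + 9.19·3.0·0.8397·0.4791 = 23.992 kPa
Denominator = 19.0·3.0·sin23.6°·cos23.6° = 19.0·3.0·0.4003·0.9164 = 20.911 kPa
FS = 23.992 / 20.911 = 1.147

FS = 1.15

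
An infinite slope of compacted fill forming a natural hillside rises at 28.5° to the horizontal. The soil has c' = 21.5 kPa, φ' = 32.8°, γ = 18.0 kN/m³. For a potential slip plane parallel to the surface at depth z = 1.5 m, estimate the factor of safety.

FS = 3.09

For an infinite slope with a slip plane parallel to the surface (no pore pressure): FS = [c' + γz cos²β tanφ'] / [γz sinβ cosβ].
γz = 18.0·1.5 = 27.00 kN/m²
Numerator = 21.5 + 27.00·cos²28.5°·tan32.8° = 21.5 + 27.00·0.7723·0.6445 = 34.939 kPa
Denominator = 27.00·sin28.5°·cos28.5° = 27.00·0.4772·0.8788 = 11.322 kPa
FS = 34.939 / 11.322 = 3.086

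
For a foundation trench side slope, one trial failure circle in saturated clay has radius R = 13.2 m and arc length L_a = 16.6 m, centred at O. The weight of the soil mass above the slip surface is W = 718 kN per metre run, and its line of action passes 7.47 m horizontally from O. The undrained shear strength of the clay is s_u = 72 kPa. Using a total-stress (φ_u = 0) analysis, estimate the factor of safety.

FS = 2.94

Taking moments about the centre O, the resisting moment is provided by the undrained shear strength acting along the arc:
M_R = s_u·L_a·R = 72·16.60·13.2 = 15776.6 kN·m/m
M_D = W·d = 718·7.47 = 5363.5 kN·m/m
FS = M_R / M_D = 15776.6 / 5363.5 = 2.942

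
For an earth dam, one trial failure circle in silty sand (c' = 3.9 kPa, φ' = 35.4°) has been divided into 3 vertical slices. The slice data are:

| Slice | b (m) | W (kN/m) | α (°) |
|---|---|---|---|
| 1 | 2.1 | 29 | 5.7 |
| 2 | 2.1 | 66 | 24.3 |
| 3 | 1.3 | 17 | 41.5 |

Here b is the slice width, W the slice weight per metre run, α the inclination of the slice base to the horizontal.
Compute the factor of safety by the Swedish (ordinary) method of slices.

FS = 2.33

Ordinary method of slices: FS = Σ[c'·Δl_i + (W_i cosα_i)·tanφ'] / Σ W_i sinα_i, with Δl_i = b_i / cosα_i.
Slice 1: Δl = 2.1/cos5.7° = 2.110 m; N'_1 = 29·cos5.7° = 28.9; c'Δl = 8.23; W sinα = 2.9
Slice 2: Δl = 2.1/cos24.3° = 2.304 m; N'_2 = 66·cos24.3° = 60.2; c'Δl = 8.99; W sinα = 27.2
Slice 3: Δl = 1.3/cos41.5° = 1.736 m; N'_3 = 17·cos41.5° = 12.7; c'Δl = 6.77; W sinα = 11.3
Σc'Δl = 24.0 kN/m; ΣN' = 101.7 kN/m; ΣW sinα = 41.3 kN/m
Resisting = 24.0 + 101.7·tan35.4° = 24.0 + 72.3 = 96.3 kN/m
FS = 96.3 / 41.3 = 2.331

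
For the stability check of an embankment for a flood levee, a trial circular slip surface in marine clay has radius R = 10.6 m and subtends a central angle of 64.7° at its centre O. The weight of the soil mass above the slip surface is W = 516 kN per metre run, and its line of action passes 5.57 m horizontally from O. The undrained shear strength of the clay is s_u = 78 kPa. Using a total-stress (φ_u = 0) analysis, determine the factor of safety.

FS = 3.44

Taking moments about the centre O, the resisting moment is provided by the undrained shear strength acting along the arc:
Arc length L_a = R·θ = 10.6·(64.7°·π/180) = 10.6·1.1292 = 11.97 m
M_R = s_u·L_a·R = 78·11.97·10.6 = 9896.6 kN·m/m
M_D = W·d = 516·5.57 = 2874.1 kN·m/m
FS = M_R / M_D = 9896.6 / 2874.1 = 3.443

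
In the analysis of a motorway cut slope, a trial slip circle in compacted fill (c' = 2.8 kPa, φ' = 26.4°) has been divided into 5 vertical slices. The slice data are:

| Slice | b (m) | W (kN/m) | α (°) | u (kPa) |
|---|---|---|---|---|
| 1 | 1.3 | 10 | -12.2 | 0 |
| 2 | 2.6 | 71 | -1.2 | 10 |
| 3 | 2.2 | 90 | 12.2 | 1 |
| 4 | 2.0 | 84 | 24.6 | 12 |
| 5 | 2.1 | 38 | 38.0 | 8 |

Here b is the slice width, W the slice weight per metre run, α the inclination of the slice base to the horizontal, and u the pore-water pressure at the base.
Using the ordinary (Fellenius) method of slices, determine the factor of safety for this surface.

FS = 1.76

Ordinary method of slices: FS = Σ[c'·Δl_i + (W_i cosα_i − u_i·Δl_i)·tanφ'] / Σ W_i sinα_i, with Δl_i = b_i / cosα_i.
Slice 1: Δl = 1.3/cos(-12.2°) = 1.330 m; N'_1 = 10·cos(-12.2°) − 0·1.330 = 9.8; c'Δl = 3.72; W sinα = -2.1
Slice 2: Δl = 2.6/cos(-1.2°) = 2.601 m; N'_2 = 71·cos(-1.2°) − 10·2.601 = 45.0; c'Δl = 7.28; W sinα = -1.5
Slice 3: Δl = 2.2/cos12.2° = 2.251 m; N'_3 = 90·cos12.2° − 1·2.251 = 85.7; c'Δl = 6.30; W sinα = 19.0
Slice 4: Δl = 2.0/cos24.6° = 2.200 m; N'_4 = 84·cos24.6° − 12·2.200 = 50.0; c'Δl = 6.16; W sinα = 35.0
Slice 5: Δl = 2.1/cos38.0° = 2.665 m; N'_5 = 38·cos38.0° − 8·2.665 = 8.6; c'Δl = 7.46; W sinα = 23.4
Σc'Δl = 30.9 kN/m; ΣN' = 199.1 kN/m; ΣW sinα = 73.8 kN/m
Resisting = 30.9 + 199.1·tan26.4° = 30.9 + 98.8 = 129.8 kN/m
FS = 129.8 / 73.8 = 1.759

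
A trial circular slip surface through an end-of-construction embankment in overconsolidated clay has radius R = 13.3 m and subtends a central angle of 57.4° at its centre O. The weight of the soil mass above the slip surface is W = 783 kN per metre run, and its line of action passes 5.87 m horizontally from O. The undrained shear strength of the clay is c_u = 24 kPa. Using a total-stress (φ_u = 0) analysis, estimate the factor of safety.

FS = 0.93

Taking moments about the centre O, the resisting moment is provided by the undrained shear strength acting along the arc:
Arc length L_a = R·θ = 13.3·(57.4°·π/180) = 13.3·1.0018 = 13.32 m
M_R = c_u·L_a·R = 24·13.32·13.3 = 4253.1 kN·m/m
M_D = W·d = 783·5.87 = 4596.2 kN·m/m
FS = M_R / M_D = 4253.1 / 4596.2 = 0.925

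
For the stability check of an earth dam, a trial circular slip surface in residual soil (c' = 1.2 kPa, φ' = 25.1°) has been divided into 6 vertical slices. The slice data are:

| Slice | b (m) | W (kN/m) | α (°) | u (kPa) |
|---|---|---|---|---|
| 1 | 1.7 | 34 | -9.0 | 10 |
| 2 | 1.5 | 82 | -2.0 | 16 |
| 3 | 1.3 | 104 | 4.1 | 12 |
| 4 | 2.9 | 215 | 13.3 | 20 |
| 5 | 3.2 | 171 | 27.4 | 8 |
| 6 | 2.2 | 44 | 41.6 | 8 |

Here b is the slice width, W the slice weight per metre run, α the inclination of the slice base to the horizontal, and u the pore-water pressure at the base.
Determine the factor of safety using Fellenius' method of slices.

Ordinary method of slices: FS = Σ[c'·Δl_i + (W_i cosα_i − u_i·Δl_i)·tanφ'] / Σ W_i sinα_i, with Δl_i = b_i / cosα_i.
Slice 1: Δl = 1.7/cos(-9.0°) = 1.721 m; N'_1 = 34·cos(-9.0°) − 10·1.721 = 16.4; c'Δl = 2.07; W sinα = -5.3
Slice 2: Δl = 1.5/cos(-2.0°) = 1.501 m; N'_2 = 82·cos(-2.0°) − 16·1.501 = 57.9; c'Δl = 1.80; W sinα = -2.9
Slice 3: Δl = 1.3/cos4.1° = 1.303 m; N'_3 = 104·cos4.1° − 12·1.303 = 88.1; c'Δl = 1.56; W sinα = 7.4
Slice 4: Δl = 2.9/cos13.3° = 2.980 m; N'_4 = 215·cos13.3° − 20·2.980 = 149.6; c'Δl = 3.58; W sinα = 49.5
Slice 5: Δl = 3.2/cos27.4° = 3.604 m; N'_5 = 171·cos27.4° − 8·3.604 = 123.0; c'Δl = 4.33; W sinα = 78.7
Slice 6: Δl = 2.2/cos41.6° = 2.942 m; N'_6 = 44·cos41.6° − 8·2.942 = 9.4; c'Δl = 3.53; W sinα = 29.2
Σc'Δl = 16.9 kN/m; ΣN' = 444.4 kN/m; ΣW sinα = 156.6 kN/m
Resisting = 16.9 + 444.4·tan25.1° = 16.9 + 208.2 = 225.0 kN/m
FS = 225.0 / 156.6 = 1.437

FS = 1.44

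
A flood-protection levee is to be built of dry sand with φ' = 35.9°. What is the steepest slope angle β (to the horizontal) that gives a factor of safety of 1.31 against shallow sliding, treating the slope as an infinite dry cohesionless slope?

For an infinite dry cohesionless slope FS = tanφ'/tanβ, so tanβ = tanφ' / FS.
tanβ = tan35.9° / 1.31 = 0.7239 / 1.31 = 0.5526
β = arctan(0.5526) = 28.92°

β = 28.9°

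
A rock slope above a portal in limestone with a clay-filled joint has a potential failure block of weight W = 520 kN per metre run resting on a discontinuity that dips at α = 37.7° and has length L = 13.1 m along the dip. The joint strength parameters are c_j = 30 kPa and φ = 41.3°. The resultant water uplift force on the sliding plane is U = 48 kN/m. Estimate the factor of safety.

Resolving the block weight along and normal to the plane and applying the Mohr–Coulomb strength on the joint:
N' = W cosα − U = 520·cos37.7° − 48 = 363.4 kN/m
Driving force T = W sinα = 520·sin37.7° = 318.0 kN/m
Resisting force R = c_j·L + N'·tanφ = 30·13.1 + 363.4·tan41.3° = 393.0 + 319.3 = 712.3 kN/m
FS = R / T = 712.3 / 318.0 = 2.240

FS = 2.24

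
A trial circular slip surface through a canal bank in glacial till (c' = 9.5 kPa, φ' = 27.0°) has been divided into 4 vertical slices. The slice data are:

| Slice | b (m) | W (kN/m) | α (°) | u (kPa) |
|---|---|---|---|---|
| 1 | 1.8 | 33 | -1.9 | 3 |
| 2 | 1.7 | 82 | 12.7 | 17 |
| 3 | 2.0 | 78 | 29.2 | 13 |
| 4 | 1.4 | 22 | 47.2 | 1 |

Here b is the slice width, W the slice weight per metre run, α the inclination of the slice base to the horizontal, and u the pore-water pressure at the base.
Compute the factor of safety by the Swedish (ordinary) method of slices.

Ordinary method of slices: FS = Σ[c'·Δl_i + (W_i cosα_i − u_i·Δl_i)·tanφ'] / Σ W_i sinα_i, with Δl_i = b_i / cosα_i.
Slice 1: Δl = 1.8/cos(-1.9°) = 1.801 m; N'_1 = 33·cos(-1.9°) − 3·1.801 = 27.6; c'Δl = 17.11; W sinα = -1.1
Slice 2: Δl = 1.7/cos12.7° = 1.743 m; N'_2 = 82·cos12.7° − 17·1.743 = 50.4; c'Δl = 16.56; W sinα = 18.0
Slice 3: Δl = 2.0/cos29.2° = 2.291 m; N'_3 = 78·cos29.2° − 13·2.291 = 38.3; c'Δl = 21.77; W sinα = 38.1
Slice 4: Δl = 1.4/cos47.2° = 2.061 m; N'_4 = 22·cos47.2° − 1·2.061 = 12.9; c'Δl = 19.57; W sinα = 16.1
Σc'Δl = 75.0 kN/m; ΣN' = 129.1 kN/m; ΣW sinα = 71.1 kN/m
Resisting = 75.0 + 129.1·tan27.0° = 75.0 + 65.8 = 140.8 kN/m
FS = 140.8 / 71.1 = 1.980

FS = 1.98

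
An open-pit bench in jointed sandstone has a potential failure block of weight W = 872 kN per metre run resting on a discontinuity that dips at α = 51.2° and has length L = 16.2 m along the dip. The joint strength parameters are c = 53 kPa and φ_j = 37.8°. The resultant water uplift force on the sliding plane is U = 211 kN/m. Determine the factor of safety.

Resolving the block weight along and normal to the plane and applying the Mohr–Coulomb strength on the joint:
N' = W cosα − U = 872·cos51.2° − 211 = 335.4 kN/m
Driving force T = W sinα = 872·sin51.2° = 679.6 kN/m
Resisting force R = c·L + N'·tanφ_j = 53·16.2 + 335.4·tan37.8° = 858.6 + 260.2 = 1118.8 kN/m
FS = R / T = 1118.8 / 679.6 = 1.646

FS = 1.65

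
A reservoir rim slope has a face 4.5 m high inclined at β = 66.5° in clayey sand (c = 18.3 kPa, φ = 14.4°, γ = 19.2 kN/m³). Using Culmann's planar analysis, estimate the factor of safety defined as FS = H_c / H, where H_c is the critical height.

FS = 1.95

H_c = (4c/γ) · sinβ cosφ / [1 − cos(β − φ)]
    = (4·18.3/19.2) · sin66.5°·cos14.4° / [1 − cos52.1°]
    = 3.813 · 0.8882 / 0.3857 = 8.78 m
FS = H_c / H = 8.78 / 4.5 = 1.951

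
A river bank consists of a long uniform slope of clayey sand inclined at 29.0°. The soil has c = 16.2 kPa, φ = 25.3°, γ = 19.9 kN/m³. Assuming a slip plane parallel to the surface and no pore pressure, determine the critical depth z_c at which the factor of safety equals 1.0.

z_c = 13.04 m

Setting FS = 1.00 in FS = [c + γz cos²β tanφ] / [γz sinβ cosβ] and solving for z:
z = c / [γ cosβ (FS·sinβ − cosβ·tanφ)]
  = 16.2 / [19.9·cos29.0°·(1.00·sin29.0° − cos29.0°·tan25.3°)]
  = 16.2 / [19.9·0.8746·(1.00·0.4848 − 0.8746·0.4727)]
  = 16.2 / 1.2423 = 13.040 m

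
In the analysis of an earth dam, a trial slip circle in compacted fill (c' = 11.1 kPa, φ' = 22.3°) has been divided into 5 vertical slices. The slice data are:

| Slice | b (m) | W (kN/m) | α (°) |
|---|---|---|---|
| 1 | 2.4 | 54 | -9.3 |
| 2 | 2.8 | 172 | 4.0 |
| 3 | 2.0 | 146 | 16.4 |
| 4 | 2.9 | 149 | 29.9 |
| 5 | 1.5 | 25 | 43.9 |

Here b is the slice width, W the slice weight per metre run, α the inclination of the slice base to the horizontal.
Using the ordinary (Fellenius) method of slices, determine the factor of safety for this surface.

FS = 2.58

Ordinary method of slices: FS = Σ[c'·Δl_i + (W_i cosα_i)·tanφ'] / Σ W_i sinα_i, with Δl_i = b_i / cosα_i.
Slice 1: Δl = 2.4/cos(-9.3°) = 2.432 m; N'_1 = 54·cos(-9.3°) = 53.3; c'Δl = 26.99; W sinα = -8.7
Slice 2: Δl = 2.8/cos4.0° = 2.807 m; N'_2 = 172·cos4.0° = 171.6; c'Δl = 31.16; W sinα = 12.0
Slice 3: Δl = 2.0/cos16.4° = 2.085 m; N'_3 = 146·cos16.4° = 140.1; c'Δl = 23.14; W sinα = 41.2
Slice 4: Δl = 2.9/cos29.9° = 3.345 m; N'_4 = 149·cos29.9° = 129.2; c'Δl = 37.13; W sinα = 74.3
Slice 5: Δl = 1.5/cos43.9° = 2.082 m; N'_5 = 25·cos43.9° = 18.0; c'Δl = 23.11; W sinα = 17.3
Σc'Δl = 141.5 kN/m; ΣN' = 512.1 kN/m; ΣW sinα = 136.1 kN/m
Resisting = 141.5 + 512.1·tan22.3° = 141.5 + 210.0 = 351.6 kN/m
FS = 351.6 / 136.1 = 2.583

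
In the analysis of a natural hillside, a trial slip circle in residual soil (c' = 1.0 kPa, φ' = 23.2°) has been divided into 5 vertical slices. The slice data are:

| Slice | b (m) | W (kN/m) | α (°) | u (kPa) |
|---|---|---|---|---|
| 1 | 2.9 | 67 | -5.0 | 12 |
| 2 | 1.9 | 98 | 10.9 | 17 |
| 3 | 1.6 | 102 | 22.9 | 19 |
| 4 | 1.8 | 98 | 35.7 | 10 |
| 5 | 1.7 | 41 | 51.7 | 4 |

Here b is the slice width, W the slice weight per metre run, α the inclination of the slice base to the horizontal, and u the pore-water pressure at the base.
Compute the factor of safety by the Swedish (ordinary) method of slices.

FS = 0.77

Ordinary method of slices: FS = Σ[c'·Δl_i + (W_i cosα_i − u_i·Δl_i)·tanφ'] / Σ W_i sinα_i, with Δl_i = b_i / cosα_i.
Slice 1: Δl = 2.9/cos(-5.0°) = 2.911 m; N'_1 = 67·cos(-5.0°) − 12·2.911 = 31.8; c'Δl = 2.91; W sinα = -5.8
Slice 2: Δl = 1.9/cos10.9° = 1.935 m; N'_2 = 98·cos10.9° − 17·1.935 = 63.3; c'Δl = 1.93; W sinα = 18.5
Slice 3: Δl = 1.6/cos22.9° = 1.737 m; N'_3 = 102·cos22.9° − 19·1.737 = 61.0; c'Δl = 1.74; W sinα = 39.7
Slice 4: Δl = 1.8/cos35.7° = 2.217 m; N'_4 = 98·cos35.7° − 10·2.217 = 57.4; c'Δl = 2.22; W sinα = 57.2
Slice 5: Δl = 1.7/cos51.7° = 2.743 m; N'_5 = 41·cos51.7° − 4·2.743 = 14.4; c'Δl = 2.74; W sinα = 32.2
Σc'Δl = 11.5 kN/m; ΣN' = 228.0 kN/m; ΣW sinα = 141.7 kN/m
Resisting = 11.5 + 228.0·tan23.2° = 11.5 + 97.7 = 109.2 kN/m
FS = 109.2 / 141.7 = 0.771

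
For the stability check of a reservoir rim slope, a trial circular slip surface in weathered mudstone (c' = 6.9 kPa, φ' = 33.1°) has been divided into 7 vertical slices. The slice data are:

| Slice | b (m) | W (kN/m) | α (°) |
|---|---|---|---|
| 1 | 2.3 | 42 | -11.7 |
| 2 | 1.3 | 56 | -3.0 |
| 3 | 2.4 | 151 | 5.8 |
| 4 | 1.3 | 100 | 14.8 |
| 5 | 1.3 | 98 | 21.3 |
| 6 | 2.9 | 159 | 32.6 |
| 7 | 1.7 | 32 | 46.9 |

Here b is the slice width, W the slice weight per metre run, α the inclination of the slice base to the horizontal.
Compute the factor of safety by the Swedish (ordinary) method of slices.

Ordinary method of slices: FS = Σ[c'·Δl_i + (W_i cosα_i)·tanφ'] / Σ W_i sinα_i, with Δl_i = b_i / cosα_i.
Slice 1: Δl = 2.3/cos(-11.7°) = 2.349 m; N'_1 = 42·cos(-11.7°) = 41.1; c'Δl = 16.21; W sinα = -8.5
Slice 2: Δl = 1.3/cos(-3.0°) = 1.302 m; N'_2 = 56·cos(-3.0°) = 55.9; c'Δl = 8.98; W sinα = -2.9
Slice 3: Δl = 2.4/cos5.8° = 2.412 m; N'_3 = 151·cos5.8° = 150.2; c'Δl = 16.65; W sinα = 15.3
Slice 4: Δl = 1.3/cos14.8° = 1.345 m; N'_4 = 100·cos14.8° = 96.7; c'Δl = 9.28; W sinα = 25.5
Slice 5: Δl = 1.3/cos21.3° = 1.395 m; N'_5 = 98·cos21.3° = 91.3; c'Δl = 9.63; W sinα = 35.6
Slice 6: Δl = 2.9/cos32.6° = 3.442 m; N'_6 = 159·cos32.6° = 133.9; c'Δl = 23.75; W sinα = 85.7
Slice 7: Δl = 1.7/cos46.9° = 2.488 m; N'_7 = 32·cos46.9° = 21.9; c'Δl = 17.17; W sinα = 23.4
Σc'Δl = 101.7 kN/m; ΣN' = 591.1 kN/m; ΣW sinα = 174.0 kN/m
Resisting = 101.7 + 591.1·tan33.1° = 101.7 + 385.3 = 487.0 kN/m
FS = 487.0 / 174.0 = 2.799

FS = 2.80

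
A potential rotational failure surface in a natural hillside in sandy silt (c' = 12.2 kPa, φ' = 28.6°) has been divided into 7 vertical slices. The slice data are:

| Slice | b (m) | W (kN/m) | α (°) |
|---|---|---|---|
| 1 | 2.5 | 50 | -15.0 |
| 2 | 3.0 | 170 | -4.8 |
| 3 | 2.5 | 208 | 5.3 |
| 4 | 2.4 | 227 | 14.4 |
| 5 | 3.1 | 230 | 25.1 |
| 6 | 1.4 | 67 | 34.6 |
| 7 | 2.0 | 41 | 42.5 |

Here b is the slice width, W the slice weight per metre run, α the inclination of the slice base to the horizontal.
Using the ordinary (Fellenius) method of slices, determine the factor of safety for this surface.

FS = 3.48

Ordinary method of slices: FS = Σ[c'·Δl_i + (W_i cosα_i)·tanφ'] / Σ W_i sinα_i, with Δl_i = b_i / cosα_i.
Slice 1: Δl = 2.5/cos(-15.0°) = 2.588 m; N'_1 = 50·cos(-15.0°) = 48.3; c'Δl = 31.58; W sinα = -12.9
Slice 2: Δl = 3.0/cos(-4.8°) = 3.011 m; N'_2 = 170·cos(-4.8°) = 169.4; c'Δl = 36.73; W sinα = -14.2
Slice 3: Δl = 2.5/cos5.3° = 2.511 m; N'_3 = 208·cos5.3° = 207.1; c'Δl = 30.63; W sinα = 19.2
Slice 4: Δl = 2.4/cos14.4° = 2.478 m; N'_4 = 227·cos14.4° = 219.9; c'Δl = 30.23; W sinα = 56.5
Slice 5: Δl = 3.1/cos25.1° = 3.423 m; N'_5 = 230·cos25.1° = 208.3; c'Δl = 41.76; W sinα = 97.6
Slice 6: Δl = 1.4/cos34.6° = 1.701 m; N'_6 = 67·cos34.6° = 55.2; c'Δl = 20.75; W sinα = 38.0
Slice 7: Δl = 2.0/cos42.5° = 2.713 m; N'_7 = 41·cos42.5° = 30.2; c'Δl = 33.09; W sinα = 27.7
Σc'Δl = 224.8 kN/m; ΣN' = 938.3 kN/m; ΣW sinα = 211.8 kN/m
Resisting = 224.8 + 938.3·tan28.6° = 224.8 + 511.6 = 736.4 kN/m
FS = 736.4 / 211.8 = 3.477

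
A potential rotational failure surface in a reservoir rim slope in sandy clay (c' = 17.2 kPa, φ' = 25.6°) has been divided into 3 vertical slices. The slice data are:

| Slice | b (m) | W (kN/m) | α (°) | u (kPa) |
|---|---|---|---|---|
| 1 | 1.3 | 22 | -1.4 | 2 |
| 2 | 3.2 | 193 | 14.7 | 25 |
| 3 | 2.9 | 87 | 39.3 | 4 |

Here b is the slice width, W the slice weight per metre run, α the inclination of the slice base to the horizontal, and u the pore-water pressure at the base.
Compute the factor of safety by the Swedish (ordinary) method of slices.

Ordinary method of slices: FS = Σ[c'·Δl_i + (W_i cosα_i − u_i·Δl_i)·tanφ'] / Σ W_i sinα_i, with Δl_i = b_i / cosα_i.
Slice 1: Δl = 1.3/cos(-1.4°) = 1.300 m; N'_1 = 22·cos(-1.4°) − 2·1.300 = 19.4; c'Δl = 22.37; W sinα = -0.5
Slice 2: Δl = 3.2/cos14.7° = 3.308 m; N'_2 = 193·cos14.7° − 25·3.308 = 104.0; c'Δl = 56.90; W sinα = 49.0
Slice 3: Δl = 2.9/cos39.3° = 3.748 m; N'_3 = 87·cos39.3° − 4·3.748 = 52.3; c'Δl = 64.46; W sinα = 55.1
Σc'Δl = 143.7 kN/m; ΣN' = 175.7 kN/m; ΣW sinα = 103.5 kN/m
Resisting = 143.7 + 175.7·tan25.6° = 143.7 + 84.2 = 227.9 kN/m
FS = 227.9 / 103.5 = 2.201

FS = 2.20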